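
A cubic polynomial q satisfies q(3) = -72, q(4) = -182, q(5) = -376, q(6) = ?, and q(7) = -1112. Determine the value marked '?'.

-678

On equispaced nodes a degree-3 polynomial has vanishing fourth forward difference, so
  q(3) - 4·q(4) + 6·q(5) - 4·q(6) + q(7) = 0.
Substituting the known values and solving for q(6):
  -4·q(6) = 2712
  q(6) = -678.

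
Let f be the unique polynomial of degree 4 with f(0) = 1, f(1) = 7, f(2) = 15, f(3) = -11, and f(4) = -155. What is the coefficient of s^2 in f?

-3

Write f(s) = as^4 + bs^3 + cs^2 + ds + e. Substituting each data point gives a linear system:
  e = 1
  a + b + c + d + e = 7
  16a + 8b + 4c + 2d + e = 15
  81a + 27b + 9c + 3d + e = -11
  256a + 64b + 16c + 4d + e = -155
Solving the system yields a = -2, b = 6, c = -3, d = 5, e = 1.
So f(s) = -2s⁴ + 6s³ - 3s² + 5s + 1.
The coefficient of s^2 is -3.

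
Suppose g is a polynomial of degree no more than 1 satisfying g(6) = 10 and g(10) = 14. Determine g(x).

g(x) = x + 4

Write g(x) = ax + b. Substituting each data point gives a linear system:
  6a + b = 10
  10a + b = 14
Solving the system yields a = 1, b = 4.
So g(x) = x + 4.
Check: g(6) = 10. ✓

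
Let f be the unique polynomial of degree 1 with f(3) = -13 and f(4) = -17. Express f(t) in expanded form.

f(t) = -4t - 1

Using the Lagrange interpolation formula with nodes 3, 4:
  L_0(t) = (t - 4) / -1
  L_1(t) = (t - 3) / 1
Then f(t) = -13·L_0(t) - 17·L_1(t).
Expanding and collecting terms gives f(t) = -4t - 1.
Check: f(4) = -17. ✓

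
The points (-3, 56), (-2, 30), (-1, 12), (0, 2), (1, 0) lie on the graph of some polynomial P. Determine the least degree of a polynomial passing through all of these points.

Forward differences of the values at t = -3, -2, -1, 0, 1:
  P  : 56  30  12  2  0
  Δ  : -26  -18  -10  -2
  Δ^2: 8  8  8
  Δ^3: 0  0
  Δ^4: 0
The second differences are constant (8) and nonzero, while all higher differences vanish, so the minimal degree is 2.

2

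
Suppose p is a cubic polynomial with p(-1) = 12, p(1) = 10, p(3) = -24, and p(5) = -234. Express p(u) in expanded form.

Write p(u) = au^3 + bu^2 + cu + d. Substituting each data point gives a linear system:
  -a + b - c + d = 12
  a + b + c + d = 10
  27a + 9b + 3c + d = -24
  125a + 25b + 5c + d = -234
Solving the system yields a = -3, b = 5, c = 2, d = 6.
So p(u) = -3u³ + 5u² + 2u + 6.
Check: p(3) = -24. ✓

p(u) = -3u^3 + 5u^2 + 2u + 6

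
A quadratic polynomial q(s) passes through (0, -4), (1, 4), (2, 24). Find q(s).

Using the Lagrange interpolation formula with nodes 0, 1, 2:
  L_0(s) = (s - 1)(s - 2) / 2
  L_1(s) = s(s - 2) / -1
  L_2(s) = s(s - 1) / 2
Then q(s) = -4·L_0(s) + 4·L_1(s) + 24·L_2(s).
Expanding and collecting terms gives q(s) = 6s^2 + 2s - 4.
Check: q(1) = 4. ✓

q(s) = 6s^2 + 2s - 4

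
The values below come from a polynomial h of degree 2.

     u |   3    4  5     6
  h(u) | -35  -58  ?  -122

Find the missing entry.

The 3 known points determine the degree-2 polynomial uniquely.
Write h(u) = au^2 + bu + c. Substituting each data point gives a linear system:
  9a + 3b + c = -35
  16a + 4b + c = -58
  36a + 6b + c = -122
Solving the system yields a = -3, b = -2, c = -2.
So h(u) = -3u² - 2u - 2.
Then h(5) = -87.

-87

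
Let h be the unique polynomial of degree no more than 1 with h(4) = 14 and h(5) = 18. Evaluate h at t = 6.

22

Using the Lagrange interpolation formula with nodes 4, 5:
  L_0(t) = (t - 5) / -1
  L_1(t) = (t - 4) / 1
Then h(t) = 14·L_0(t) + 18·L_1(t).
Expanding and collecting terms gives h(t) = 4t - 2.
Evaluating at t = 6: h(6) = 22.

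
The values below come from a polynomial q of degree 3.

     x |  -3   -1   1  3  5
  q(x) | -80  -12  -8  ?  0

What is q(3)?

-20

On equispaced nodes a degree-3 polynomial has vanishing fourth forward difference, so
  q(-3) - 4·q(-1) + 6·q(1) - 4·q(3) + q(5) = 0.
Substituting the known values and solving for q(3):
  -4·q(3) = 80
  q(3) = -20.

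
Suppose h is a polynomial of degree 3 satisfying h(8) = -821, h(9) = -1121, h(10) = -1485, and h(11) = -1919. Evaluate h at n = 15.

-4475

Using the Lagrange interpolation formula with nodes 8, 9, 10, 11:
  L_0(n) = (n - 9)(n - 10)(n - 11) / -6
  L_1(n) = (n - 8)(n - 10)(n - 11) / 2
  L_2(n) = (n - 8)(n - 9)(n - 11) / -2
  L_3(n) = (n - 8)(n - 9)(n - 10) / 6
Then h(n) = -821·L_0(n) - 1121·L_1(n) - 1485·L_2(n) - 1919·L_3(n).
Expanding and collecting terms gives h(n) = -n³ - 5n² + 2n - 5.
Evaluating at n = 15: h(15) = -4475.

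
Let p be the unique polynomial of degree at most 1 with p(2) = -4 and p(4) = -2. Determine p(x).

p(x) = x - 6

Using the Lagrange interpolation formula with nodes 2, 4:
  L_0(x) = (x - 4) / -2
  L_1(x) = (x - 2) / 2
Then p(x) = -4·L_0(x) - 2·L_1(x).
Expanding and collecting terms gives p(x) = x - 6.
Check: p(4) = -2. ✓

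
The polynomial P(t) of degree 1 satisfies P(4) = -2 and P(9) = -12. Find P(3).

Using the Lagrange interpolation formula with nodes 4, 9:
  L_0(t) = (t - 9) / -5
  L_1(t) = (t - 4) / 5
Then P(t) = -2·L_0(t) - 12·L_1(t).
Expanding and collecting terms gives P(t) = -2t + 6.
Evaluating at t = 3: P(3) = 0.

0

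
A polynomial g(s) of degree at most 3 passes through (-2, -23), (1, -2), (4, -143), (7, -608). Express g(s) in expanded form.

g(s) = -s^3 - 6s^2 + 4s + 1

Using the Lagrange interpolation formula with nodes -2, 1, 4, 7:
  L_0(s) = (s - 1)(s - 4)(s - 7) / -162
  L_1(s) = (s + 2)(s - 4)(s - 7) / 54
  L_2(s) = (s + 2)(s - 1)(s - 7) / -54
  L_3(s) = (s + 2)(s - 1)(s - 4) / 162
Then g(s) = -23·L_0(s) - 2·L_1(s) - 143·L_2(s) - 608·L_3(s).
Expanding and collecting terms gives g(s) = -s³ - 6s² + 4s + 1.
Check: g(4) = -143. ✓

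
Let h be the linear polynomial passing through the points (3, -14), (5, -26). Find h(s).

Using the Lagrange interpolation formula with nodes 3, 5:
  L_0(s) = (s - 5) / -2
  L_1(s) = (s - 3) / 2
Then h(s) = -14·L_0(s) - 26·L_1(s).
Expanding and collecting terms gives h(s) = -6s + 4.
Check: h(5) = -26. ✓

h(s) = -6s + 4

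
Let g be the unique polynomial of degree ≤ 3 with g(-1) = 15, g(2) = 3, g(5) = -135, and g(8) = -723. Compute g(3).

-13

Using the Lagrange interpolation formula with nodes -1, 2, 5, 8:
  L_0(x) = (x - 2)(x - 5)(x - 8) / -162
  L_1(x) = (x + 1)(x - 5)(x - 8) / 54
  L_2(x) = (x + 1)(x - 2)(x - 8) / -54
  L_3(x) = (x + 1)(x - 2)(x - 5) / 162
Then g(x) = 15·L_0(x) + 3·L_1(x) - 135·L_2(x) - 723·L_3(x).
Expanding and collecting terms gives g(x) = -2x^3 + 5x^2 - 3x + 5.
Evaluating at x = 3: g(3) = -13.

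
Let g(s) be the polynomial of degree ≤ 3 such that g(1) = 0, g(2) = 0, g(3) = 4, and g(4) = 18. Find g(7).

Write g(s) = as^3 + bs^2 + cs + d. Substituting each data point gives a linear system:
  a + b + c + d = 0
  8a + 4b + 2c + d = 0
  27a + 9b + 3c + d = 4
  64a + 16b + 4c + d = 18
Solving the system yields a = 1, b = -4, c = 5, d = -2.
So g(s) = s^3 - 4s^2 + 5s - 2.
Then g(7) = 180.

180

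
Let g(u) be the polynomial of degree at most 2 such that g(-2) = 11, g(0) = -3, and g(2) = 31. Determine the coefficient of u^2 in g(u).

6

Write g(u) = au^2 + bu + c. Substituting each data point gives a linear system:
  4a - 2b + c = 11
  c = -3
  4a + 2b + c = 31
Solving the system yields a = 6, b = 5, c = -3.
So g(u) = 6u^2 + 5u - 3.
The leading coefficient is 6.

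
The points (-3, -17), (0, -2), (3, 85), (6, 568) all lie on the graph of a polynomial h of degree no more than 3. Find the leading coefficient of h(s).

2

Write h(s) = as^3 + bs^2 + cs + d. Substituting each data point gives a linear system:
  -27a + 9b - 3c + d = -17
  d = -2
  27a + 9b + 3c + d = 85
  216a + 36b + 6c + d = 568
Solving the system yields a = 2, b = 4, c = -1, d = -2.
So h(s) = 2s^3 + 4s^2 - s - 2.
The leading coefficient is 2.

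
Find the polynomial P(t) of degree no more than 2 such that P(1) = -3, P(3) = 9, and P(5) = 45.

Using the Lagrange interpolation formula with nodes 1, 3, 5:
  L_0(t) = (t - 3)(t - 5) / 8
  L_1(t) = (t - 1)(t - 5) / -4
  L_2(t) = (t - 1)(t - 3) / 8
Then P(t) = -3·L_0(t) + 9·L_1(t) + 45·L_2(t).
Expanding and collecting terms gives P(t) = 3t² - 6t.
Check: P(3) = 9. ✓

P(t) = 3t^2 - 6t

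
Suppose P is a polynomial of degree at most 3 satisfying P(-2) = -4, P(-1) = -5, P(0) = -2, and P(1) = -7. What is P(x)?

Write P(x) = ax^3 + bx^2 + cx + d. Substituting each data point gives a linear system:
  -8a + 4b - 2c + d = -4
  -a + b - c + d = -5
  d = -2
  a + b + c + d = -7
Solving the system yields a = -2, b = -4, c = 1, d = -2.
So P(x) = -2x^3 - 4x^2 + x - 2.
Check: P(1) = -7. ✓

P(x) = -2x^3 - 4x^2 + x - 2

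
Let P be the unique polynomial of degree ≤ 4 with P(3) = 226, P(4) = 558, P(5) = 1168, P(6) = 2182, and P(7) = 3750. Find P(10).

Forward differences of the values at x = 3, 4, 5, 6, 7:
  P  : 226  558  1168  2182  3750
  Δ  : 332  610  1014  1568
  Δ^2: 278  404  554
  Δ^3: 126  150
  Δ^4: 24
The fourth differences are constant, confirming degree 4.
Interpolating (Newton forward form) and evaluating at x = 10 gives P(10) = 13638.

13638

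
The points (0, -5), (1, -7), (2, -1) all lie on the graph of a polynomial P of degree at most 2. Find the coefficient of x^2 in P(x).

4

Write P(x) = ax^2 + bx + c. Substituting each data point gives a linear system:
  c = -5
  a + b + c = -7
  4a + 2b + c = -1
Solving the system yields a = 4, b = -6, c = -5.
So P(x) = 4x² - 6x - 5.
The leading coefficient is 4.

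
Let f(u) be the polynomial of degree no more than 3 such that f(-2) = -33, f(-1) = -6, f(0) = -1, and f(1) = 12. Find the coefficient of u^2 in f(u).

4

Write f(u) = au^3 + bu^2 + cu + d. Substituting each data point gives a linear system:
  -8a + 4b - 2c + d = -33
  -a + b - c + d = -6
  d = -1
  a + b + c + d = 12
Solving the system yields a = 5, b = 4, c = 4, d = -1.
So f(u) = 5u^3 + 4u^2 + 4u - 1.
The coefficient of u^2 is 4.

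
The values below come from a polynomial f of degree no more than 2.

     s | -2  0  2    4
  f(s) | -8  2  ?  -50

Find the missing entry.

On equispaced nodes a degree-2 polynomial has vanishing third forward difference, so
  - f(-2) + 3·f(0) - 3·f(2) + f(4) = 0.
Substituting the known values and solving for f(2):
  -3·f(2) = 36
  f(2) = -12.

-12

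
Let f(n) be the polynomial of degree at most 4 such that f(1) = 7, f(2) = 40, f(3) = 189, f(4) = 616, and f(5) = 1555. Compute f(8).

10864

Forward differences of the values at n = 1, 2, 3, 4, 5:
  f  : 7  40  189  616  1555
  Δ  : 33  149  427  939
  Δ^2: 116  278  512
  Δ^3: 162  234
  Δ^4: 72
The fourth differences are constant, confirming degree 4.
Interpolating (Newton forward form) and evaluating at n = 8 gives f(8) = 10864.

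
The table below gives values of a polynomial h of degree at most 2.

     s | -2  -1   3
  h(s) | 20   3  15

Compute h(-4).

Write h(s) = as^2 + bs + c. Substituting each data point gives a linear system:
  4a - 2b + c = 20
  a - b + c = 3
  9a + 3b + c = 15
Solving the system yields a = 4, b = -5, c = -6.
So h(s) = 4s^2 - 5s - 6.
Then h(-4) = 78.

78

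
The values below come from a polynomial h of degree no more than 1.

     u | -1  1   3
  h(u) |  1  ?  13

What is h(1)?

7

On equispaced nodes a degree-1 polynomial has vanishing second forward difference, so
  h(-1) - 2·h(1) + h(3) = 0.
Substituting the known values and solving for h(1):
  -2·h(1) = -14
  h(1) = 7.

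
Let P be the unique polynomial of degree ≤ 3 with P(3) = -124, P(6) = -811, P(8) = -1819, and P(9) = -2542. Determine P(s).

P(s) = -3s^3 - 4s^2 - 4s + 5

Write P(s) = as^3 + bs^2 + cs + d. Substituting each data point gives a linear system:
  27a + 9b + 3c + d = -124
  216a + 36b + 6c + d = -811
  512a + 64b + 8c + d = -1819
  729a + 81b + 9c + d = -2542
Solving the system yields a = -3, b = -4, c = -4, d = 5.
So P(s) = -3s³ - 4s² - 4s + 5.
Check: P(6) = -811. ✓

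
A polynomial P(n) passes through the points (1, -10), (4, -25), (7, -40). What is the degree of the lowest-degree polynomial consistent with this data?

Forward differences of the values at n = 1, 4, 7:
  P  : -10  -25  -40
  Δ  : -15  -15
  Δ^2: 0
The first differences are constant (-15) and nonzero, while all higher differences vanish, so the minimal degree is 1.

1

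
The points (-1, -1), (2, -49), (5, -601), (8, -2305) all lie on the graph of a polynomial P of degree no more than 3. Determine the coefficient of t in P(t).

0

Write P(t) = at^3 + bt^2 + ct + d. Substituting each data point gives a linear system:
  -a + b - c + d = -1
  8a + 4b + 2c + d = -49
  125a + 25b + 5c + d = -601
  512a + 64b + 8c + d = -2305
Solving the system yields a = -4, b = -4, c = 0, d = -1.
So P(t) = -4t^3 - 4t^2 - 1.
The coefficient of t is 0.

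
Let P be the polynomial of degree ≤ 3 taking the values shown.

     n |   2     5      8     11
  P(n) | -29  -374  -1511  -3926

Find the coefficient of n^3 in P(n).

Write P(n) = an^3 + bn^2 + cn + d. Substituting each data point gives a linear system:
  8a + 4b + 2c + d = -29
  125a + 25b + 5c + d = -374
  512a + 64b + 8c + d = -1511
  1331a + 121b + 11c + d = -3926
Solving the system yields a = -3, b = 1, c = -5, d = 1.
So P(n) = -3n^3 + n^2 - 5n + 1.
The leading coefficient is -3.

-3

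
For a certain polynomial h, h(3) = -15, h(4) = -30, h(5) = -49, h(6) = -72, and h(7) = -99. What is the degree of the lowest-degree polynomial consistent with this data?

Forward differences of the values at t = 3, 4, 5, 6, 7:
  h  : -15  -30  -49  -72  -99
  Δ  : -15  -19  -23  -27
  Δ^2: -4  -4  -4
  Δ^3: 0  0
  Δ^4: 0
The second differences are constant (-4) and nonzero, while all higher differences vanish, so the minimal degree is 2.

2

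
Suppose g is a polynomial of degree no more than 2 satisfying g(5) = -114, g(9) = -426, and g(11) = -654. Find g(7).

-246

Write g(t) = at^2 + bt + c. Substituting each data point gives a linear system:
  25a + 5b + c = -114
  81a + 9b + c = -426
  121a + 11b + c = -654
Solving the system yields a = -6, b = 6, c = 6.
So g(t) = -6t^2 + 6t + 6.
Then g(7) = -246.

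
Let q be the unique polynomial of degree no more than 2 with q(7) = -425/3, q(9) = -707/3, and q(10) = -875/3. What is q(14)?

Write q(t) = at^2 + bt + c. Substituting each data point gives a linear system:
  49a + 7b + c = -425/3
  81a + 9b + c = -707/3
  100a + 10b + c = -875/3
Solving the system yields a = -3, b = 1, c = -5/3.
So q(t) = -3t^2 + t - 5/3.
Then q(14) = -1727/3.

-1727/3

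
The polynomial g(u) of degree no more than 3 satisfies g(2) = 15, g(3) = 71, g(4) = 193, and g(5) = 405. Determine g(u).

Using the Lagrange interpolation formula with nodes 2, 3, 4, 5:
  L_0(u) = (u - 3)(u - 4)(u - 5) / -6
  L_1(u) = (u - 2)(u - 4)(u - 5) / 2
  L_2(u) = (u - 2)(u - 3)(u - 5) / -2
  L_3(u) = (u - 2)(u - 3)(u - 4) / 6
Then g(u) = 15·L_0(u) + 71·L_1(u) + 193·L_2(u) + 405·L_3(u).
Expanding and collecting terms gives g(u) = 4u^3 - 3u^2 - 5u + 5.
Check: g(4) = 193. ✓

g(u) = 4u^3 - 3u^2 - 5u + 5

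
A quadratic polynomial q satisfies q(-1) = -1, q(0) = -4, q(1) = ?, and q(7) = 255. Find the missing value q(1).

The 3 known points determine the degree-2 polynomial uniquely.
Write q(u) = au^2 + bu + c. Substituting each data point gives a linear system:
  a - b + c = -1
  c = -4
  49a + 7b + c = 255
Solving the system yields a = 5, b = 2, c = -4.
So q(u) = 5u² + 2u - 4.
Then q(1) = 3.

3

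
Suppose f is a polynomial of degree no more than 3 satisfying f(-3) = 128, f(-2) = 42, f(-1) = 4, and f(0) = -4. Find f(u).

Write f(u) = au^3 + bu^2 + cu + d. Substituting each data point gives a linear system:
  -27a + 9b - 3c + d = 128
  -8a + 4b - 2c + d = 42
  -a + b - c + d = 4
  d = -4
Solving the system yields a = -3, b = 6, c = 1, d = -4.
So f(u) = -3u^3 + 6u^2 + u - 4.
Check: f(-3) = 128. ✓

f(u) = -3u^3 + 6u^2 + u - 4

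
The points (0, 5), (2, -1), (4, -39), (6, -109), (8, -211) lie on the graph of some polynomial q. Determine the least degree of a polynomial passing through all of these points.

2

Forward differences of the values at u = 0, 2, 4, 6, 8:
  q  : 5  -1  -39  -109  -211
  Δ  : -6  -38  -70  -102
  Δ^2: -32  -32  -32
  Δ^3: 0  0
  Δ^4: 0
The second differences are constant (-32) and nonzero, while all higher differences vanish, so the minimal degree is 2.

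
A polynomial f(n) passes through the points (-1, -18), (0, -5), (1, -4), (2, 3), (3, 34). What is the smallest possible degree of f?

3

Forward differences of the values at n = -1, 0, 1, 2, 3:
  f  : -18  -5  -4  3  34
  Δ  : 13  1  7  31
  Δ^2: -12  6  24
  Δ^3: 18  18
  Δ^4: 0
The third differences are constant (18) and nonzero, while all higher differences vanish, so the minimal degree is 3.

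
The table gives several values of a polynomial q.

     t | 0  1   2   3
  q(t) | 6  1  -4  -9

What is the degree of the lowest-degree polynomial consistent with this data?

Forward differences of the values at t = 0, 1, 2, 3:
  q  : 6  1  -4  -9
  Δ  : -5  -5  -5
  Δ^2: 0  0
  Δ^3: 0
The first differences are constant (-5) and nonzero, while all higher differences vanish, so the minimal degree is 1.

1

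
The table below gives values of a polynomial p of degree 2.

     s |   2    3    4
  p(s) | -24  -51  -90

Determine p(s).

Write p(s) = as^2 + bs + c. Substituting each data point gives a linear system:
  4a + 2b + c = -24
  9a + 3b + c = -51
  16a + 4b + c = -90
Solving the system yields a = -6, b = 3, c = -6.
So p(s) = -6s^2 + 3s - 6.
Check: p(2) = -24. ✓

p(s) = -6s^2 + 3s - 6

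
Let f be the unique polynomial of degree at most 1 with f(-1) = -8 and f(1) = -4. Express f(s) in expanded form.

Write f(s) = as + b. Substituting each data point gives a linear system:
  -a + b = -8
  a + b = -4
Solving the system yields a = 2, b = -6.
So f(s) = 2s - 6.
Check: f(-1) = -8. ✓

f(s) = 2s - 6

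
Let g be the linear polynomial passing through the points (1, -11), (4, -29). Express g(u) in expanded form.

Write g(u) = au + b. Substituting each data point gives a linear system:
  a + b = -11
  4a + b = -29
Solving the system yields a = -6, b = -5.
So g(u) = -6u - 5.
Check: g(4) = -29. ✓

g(u) = -6u - 5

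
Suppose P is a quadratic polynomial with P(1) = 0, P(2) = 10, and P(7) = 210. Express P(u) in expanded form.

Write P(u) = au^2 + bu + c. Substituting each data point gives a linear system:
  a + b + c = 0
  4a + 2b + c = 10
  49a + 7b + c = 210
Solving the system yields a = 5, b = -5, c = 0.
So P(u) = 5u² - 5u.
Check: P(1) = 0. ✓

P(u) = 5u^2 - 5u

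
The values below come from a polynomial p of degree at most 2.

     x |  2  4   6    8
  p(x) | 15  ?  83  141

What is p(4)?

41

On equispaced nodes a degree-2 polynomial has vanishing third forward difference, so
  - p(2) + 3·p(4) - 3·p(6) + p(8) = 0.
Substituting the known values and solving for p(4):
  3·p(4) = 123
  p(4) = 41.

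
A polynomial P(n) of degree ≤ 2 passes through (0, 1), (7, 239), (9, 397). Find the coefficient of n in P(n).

Write P(n) = an^2 + bn + c. Substituting each data point gives a linear system:
  c = 1
  49a + 7b + c = 239
  81a + 9b + c = 397
Solving the system yields a = 5, b = -1, c = 1.
So P(n) = 5n^2 - n + 1.
The coefficient of n is -1.

-1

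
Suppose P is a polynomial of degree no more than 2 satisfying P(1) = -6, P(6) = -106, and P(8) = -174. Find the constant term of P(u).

2

Write P(u) = au^2 + bu + c. Substituting each data point gives a linear system:
  a + b + c = -6
  36a + 6b + c = -106
  64a + 8b + c = -174
Solving the system yields a = -2, b = -6, c = 2.
So P(u) = -2u^2 - 6u + 2.
The constant term is 2.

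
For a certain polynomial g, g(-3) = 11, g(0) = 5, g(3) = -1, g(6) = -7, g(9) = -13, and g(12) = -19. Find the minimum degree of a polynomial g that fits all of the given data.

Forward differences of the values at x = -3, 0, 3, 6, 9, 12:
  g  : 11  5  -1  -7  -13  -19
  Δ  : -6  -6  -6  -6  -6
  Δ^2: 0  0  0  0
  Δ^3: 0  0  0
  Δ^4: 0  0
  Δ^5: 0
The first differences are constant (-6) and nonzero, while all higher differences vanish, so the minimal degree is 1.

1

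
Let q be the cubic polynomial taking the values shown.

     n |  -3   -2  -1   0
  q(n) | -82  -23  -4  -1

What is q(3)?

152

Write q(n) = an^3 + bn^2 + cn + d. Substituting each data point gives a linear system:
  -27a + 9b - 3c + d = -82
  -8a + 4b - 2c + d = -23
  -a + b - c + d = -4
  d = -1
Solving the system yields a = 4, b = 4, c = 3, d = -1.
So q(n) = 4n^3 + 4n^2 + 3n - 1.
Then q(3) = 152.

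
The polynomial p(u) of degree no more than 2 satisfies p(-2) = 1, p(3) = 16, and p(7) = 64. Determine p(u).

Write p(u) = au^2 + bu + c. Substituting each data point gives a linear system:
  4a - 2b + c = 1
  9a + 3b + c = 16
  49a + 7b + c = 64
Solving the system yields a = 1, b = 2, c = 1.
So p(u) = u^2 + 2u + 1.
Check: p(7) = 64. ✓

p(u) = u^2 + 2u + 1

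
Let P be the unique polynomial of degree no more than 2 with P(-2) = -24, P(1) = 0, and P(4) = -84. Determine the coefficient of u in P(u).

2

Write P(u) = au^2 + bu + c. Substituting each data point gives a linear system:
  4a - 2b + c = -24
  a + b + c = 0
  16a + 4b + c = -84
Solving the system yields a = -6, b = 2, c = 4.
So P(u) = -6u^2 + 2u + 4.
The coefficient of u is 2.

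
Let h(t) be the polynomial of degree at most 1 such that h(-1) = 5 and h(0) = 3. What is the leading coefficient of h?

Write h(t) = at + b. Substituting each data point gives a linear system:
  -a + b = 5
  b = 3
Solving the system yields a = -2, b = 3.
So h(t) = -2t + 3.
The leading coefficient is -2.

-2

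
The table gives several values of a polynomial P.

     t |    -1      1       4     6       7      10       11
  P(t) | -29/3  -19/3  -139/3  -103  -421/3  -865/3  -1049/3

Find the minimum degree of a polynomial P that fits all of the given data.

2

Divided differences on the nodes -1, 1, 4, 6, 7, 10, 11:
  order 0: -29/3  -19/3  -139/3  -103  -421/3  -865/3  -1049/3
  order 1: 5/3  -40/3  -85/3  -112/3  -148/3  -184/3
  order 2: -3  -3  -3  -3  -3
  order 3: 0  0  0  0
  order 4: 0  0  0
  order 5: 0  0
  order 6: 0
The order-2 divided differences are all -3 (nonzero) and every higher order vanishes, so the data lies on a polynomial of degree exactly 2.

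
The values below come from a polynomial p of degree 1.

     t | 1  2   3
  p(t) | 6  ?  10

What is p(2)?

8

The 2 known points determine the degree-1 polynomial uniquely.
Write p(t) = at + b. Substituting each data point gives a linear system:
  a + b = 6
  3a + b = 10
Solving the system yields a = 2, b = 4.
So p(t) = 2t + 4.
Then p(2) = 8.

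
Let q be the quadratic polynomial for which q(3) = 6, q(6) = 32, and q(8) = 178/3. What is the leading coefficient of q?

Write q(s) = as^2 + bs + c. Substituting each data point gives a linear system:
  9a + 3b + c = 6
  36a + 6b + c = 32
  64a + 8b + c = 178/3
Solving the system yields a = 1, b = -1/3, c = -2.
So q(s) = s^2 - (1/3)s - 2.
The leading coefficient is 1.

1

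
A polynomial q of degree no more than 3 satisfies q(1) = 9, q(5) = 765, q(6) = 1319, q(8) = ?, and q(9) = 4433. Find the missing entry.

3117

The 4 known points determine the degree-3 polynomial uniquely.
Write q(x) = ax^3 + bx^2 + cx + d. Substituting each data point gives a linear system:
  a + b + c + d = 9
  125a + 25b + 5c + d = 765
  216a + 36b + 6c + d = 1319
  729a + 81b + 9c + d = 4433
Solving the system yields a = 6, b = 1, c = -3, d = 5.
So q(x) = 6x³ + x² - 3x + 5.
Then q(8) = 3117.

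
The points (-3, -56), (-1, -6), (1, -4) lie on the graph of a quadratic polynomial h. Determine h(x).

Using the Lagrange interpolation formula with nodes -3, -1, 1:
  L_0(x) = (x + 1)(x - 1) / 8
  L_1(x) = (x + 3)(x - 1) / -4
  L_2(x) = (x + 3)(x + 1) / 8
Then h(x) = -56·L_0(x) - 6·L_1(x) - 4·L_2(x).
Expanding and collecting terms gives h(x) = -6x² + x + 1.
Check: h(1) = -4. ✓

h(x) = -6x^2 + x + 1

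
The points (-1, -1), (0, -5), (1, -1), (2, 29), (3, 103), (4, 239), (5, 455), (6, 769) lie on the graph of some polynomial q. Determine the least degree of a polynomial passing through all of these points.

3

Forward differences of the values at t = -1, 0, 1, 2, 3, 4, 5, 6:
  q  : -1  -5  -1  29  103  239  455  769
  Δ  : -4  4  30  74  136  216  314
  Δ^2: 8  26  44  62  80  98
  Δ^3: 18  18  18  18  18
  Δ^4: 0  0  0  0
  Δ^5: 0  0  0
  Δ^6: 0  0
  Δ^7: 0
The third differences are constant (18) and nonzero, while all higher differences vanish, so the minimal degree is 3.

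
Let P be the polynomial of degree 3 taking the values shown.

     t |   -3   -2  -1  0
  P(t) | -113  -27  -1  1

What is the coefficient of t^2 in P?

6

Write P(t) = at^3 + bt^2 + ct + d. Substituting each data point gives a linear system:
  -27a + 9b - 3c + d = -113
  -8a + 4b - 2c + d = -27
  -a + b - c + d = -1
  d = 1
Solving the system yields a = 6, b = 6, c = 2, d = 1.
So P(t) = 6t^3 + 6t^2 + 2t + 1.
The coefficient of t^2 is 6.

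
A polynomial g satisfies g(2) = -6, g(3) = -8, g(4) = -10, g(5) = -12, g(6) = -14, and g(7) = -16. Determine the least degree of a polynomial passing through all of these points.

1

Forward differences of the values at t = 2, 3, 4, 5, 6, 7:
  g  : -6  -8  -10  -12  -14  -16
  Δ  : -2  -2  -2  -2  -2
  Δ^2: 0  0  0  0
  Δ^3: 0  0  0
  Δ^4: 0  0
  Δ^5: 0
The first differences are constant (-2) and nonzero, while all higher differences vanish, so the minimal degree is 1.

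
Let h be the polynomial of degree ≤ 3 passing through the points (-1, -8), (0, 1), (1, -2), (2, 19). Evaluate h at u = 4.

Write h(u) = au^3 + bu^2 + cu + d. Substituting each data point gives a linear system:
  -a + b - c + d = -8
  d = 1
  a + b + c + d = -2
  8a + 4b + 2c + d = 19
Solving the system yields a = 6, b = -6, c = -3, d = 1.
So h(u) = 6u³ - 6u² - 3u + 1.
Then h(4) = 277.

277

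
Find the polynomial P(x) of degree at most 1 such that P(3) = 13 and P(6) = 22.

Write P(x) = ax + b. Substituting each data point gives a linear system:
  3a + b = 13
  6a + b = 22
Solving the system yields a = 3, b = 4.
So P(x) = 3x + 4.
Check: P(3) = 13. ✓

P(x) = 3x + 4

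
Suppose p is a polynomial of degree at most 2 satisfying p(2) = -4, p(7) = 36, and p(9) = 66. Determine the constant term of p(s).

Write p(s) = as^2 + bs + c. Substituting each data point gives a linear system:
  4a + 2b + c = -4
  49a + 7b + c = 36
  81a + 9b + c = 66
Solving the system yields a = 1, b = -1, c = -6.
So p(s) = s^2 - s - 6.
The constant term is -6.

-6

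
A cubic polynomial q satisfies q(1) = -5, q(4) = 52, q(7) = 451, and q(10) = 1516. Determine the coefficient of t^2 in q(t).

-5

Write q(t) = at^3 + bt^2 + ct + d. Substituting each data point gives a linear system:
  a + b + c + d = -5
  64a + 16b + 4c + d = 52
  343a + 49b + 7c + d = 451
  1000a + 100b + 10c + d = 1516
Solving the system yields a = 2, b = -5, c = 2, d = -4.
So q(t) = 2t^3 - 5t^2 + 2t - 4.
The coefficient of t^2 is -5.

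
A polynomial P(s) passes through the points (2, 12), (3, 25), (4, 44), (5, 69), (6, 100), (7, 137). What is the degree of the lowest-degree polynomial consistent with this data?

Forward differences of the values at s = 2, 3, 4, 5, 6, 7:
  P  : 12  25  44  69  100  137
  Δ  : 13  19  25  31  37
  Δ^2: 6  6  6  6
  Δ^3: 0  0  0
  Δ^4: 0  0
  Δ^5: 0
The second differences are constant (6) and nonzero, while all higher differences vanish, so the minimal degree is 2.

2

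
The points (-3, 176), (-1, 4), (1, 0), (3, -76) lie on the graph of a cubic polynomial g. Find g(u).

g(u) = -5u^3 + 6u^2 + 3u - 4

Write g(u) = au^3 + bu^2 + cu + d. Substituting each data point gives a linear system:
  -27a + 9b - 3c + d = 176
  -a + b - c + d = 4
  a + b + c + d = 0
  27a + 9b + 3c + d = -76
Solving the system yields a = -5, b = 6, c = 3, d = -4.
So g(u) = -5u^3 + 6u^2 + 3u - 4.
Check: g(3) = -76. ✓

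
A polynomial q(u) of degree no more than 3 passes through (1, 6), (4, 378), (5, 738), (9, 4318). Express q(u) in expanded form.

q(u) = 6u^3 - u^2 + 3u - 2

Write q(u) = au^3 + bu^2 + cu + d. Substituting each data point gives a linear system:
  a + b + c + d = 6
  64a + 16b + 4c + d = 378
  125a + 25b + 5c + d = 738
  729a + 81b + 9c + d = 4318
Solving the system yields a = 6, b = -1, c = 3, d = -2.
So q(u) = 6u^3 - u^2 + 3u - 2.
Check: q(5) = 738. ✓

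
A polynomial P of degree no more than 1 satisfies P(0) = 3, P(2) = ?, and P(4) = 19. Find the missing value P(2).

11

The 2 known points determine the degree-1 polynomial uniquely.
Write P(x) = ax + b. Substituting each data point gives a linear system:
  b = 3
  4a + b = 19
Solving the system yields a = 4, b = 3.
So P(x) = 4x + 3.
Then P(2) = 11.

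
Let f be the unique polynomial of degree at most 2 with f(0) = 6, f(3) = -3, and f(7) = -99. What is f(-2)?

-18

Using the Lagrange interpolation formula with nodes 0, 3, 7:
  L_0(u) = (u - 3)(u - 7) / 21
  L_1(u) = u(u - 7) / -12
  L_2(u) = u(u - 3) / 28
Then f(u) = 6·L_0(u) - 3·L_1(u) - 99·L_2(u).
Expanding and collecting terms gives f(u) = -3u^2 + 6u + 6.
Evaluating at u = -2: f(-2) = -18.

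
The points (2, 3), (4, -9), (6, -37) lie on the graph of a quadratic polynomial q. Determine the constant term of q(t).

Write q(t) = at^2 + bt + c. Substituting each data point gives a linear system:
  4a + 2b + c = 3
  16a + 4b + c = -9
  36a + 6b + c = -37
Solving the system yields a = -2, b = 6, c = -1.
So q(t) = -2t^2 + 6t - 1.
The constant term is -1.

-1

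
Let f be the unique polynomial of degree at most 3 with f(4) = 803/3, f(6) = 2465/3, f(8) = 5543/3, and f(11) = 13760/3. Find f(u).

Using the Lagrange interpolation formula with nodes 4, 6, 8, 11:
  L_0(u) = (u - 6)(u - 8)(u - 11) / -56
  L_1(u) = (u - 4)(u - 8)(u - 11) / 20
  L_2(u) = (u - 4)(u - 6)(u - 11) / -24
  L_3(u) = (u - 4)(u - 6)(u - 8) / 105
Then f(u) = 803/3·L_0(u) + 2465/3·L_1(u) + 5543/3·L_2(u) + 13760/3·L_3(u).
Expanding and collecting terms gives f(u) = 3u³ + 5u² - u - 1/3.
Check: f(4) = 803/3. ✓

f(u) = 3u^3 + 5u^2 - u - 1/3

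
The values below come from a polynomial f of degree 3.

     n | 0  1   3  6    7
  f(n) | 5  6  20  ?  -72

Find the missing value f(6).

-19

The 4 known points determine the degree-3 polynomial uniquely.
Write f(n) = an^3 + bn^2 + cn + d. Substituting each data point gives a linear system:
  d = 5
  a + b + c + d = 6
  27a + 9b + 3c + d = 20
  343a + 49b + 7c + d = -72
Solving the system yields a = -1, b = 6, c = -4, d = 5.
So f(n) = -n^3 + 6n^2 - 4n + 5.
Then f(6) = -19.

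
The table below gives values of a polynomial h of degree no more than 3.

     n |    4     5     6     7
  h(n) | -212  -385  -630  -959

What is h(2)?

Using the Lagrange interpolation formula with nodes 4, 5, 6, 7:
  L_0(n) = (n - 5)(n - 6)(n - 7) / -6
  L_1(n) = (n - 4)(n - 6)(n - 7) / 2
  L_2(n) = (n - 4)(n - 5)(n - 7) / -2
  L_3(n) = (n - 4)(n - 5)(n - 6) / 6
Then h(n) = -212·L_0(n) - 385·L_1(n) - 630·L_2(n) - 959·L_3(n).
Expanding and collecting terms gives h(n) = -2n^3 - 6n^2 + 3n.
Evaluating at n = 2: h(2) = -34.

-34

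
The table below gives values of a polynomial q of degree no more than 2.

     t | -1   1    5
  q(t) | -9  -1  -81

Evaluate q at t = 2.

-9

Write q(t) = at^2 + bt + c. Substituting each data point gives a linear system:
  a - b + c = -9
  a + b + c = -1
  25a + 5b + c = -81
Solving the system yields a = -4, b = 4, c = -1.
So q(t) = -4t^2 + 4t - 1.
Then q(2) = -9.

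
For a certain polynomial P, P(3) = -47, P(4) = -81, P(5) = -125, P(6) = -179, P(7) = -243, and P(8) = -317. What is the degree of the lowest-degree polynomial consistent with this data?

2

Forward differences of the values at u = 3, 4, 5, 6, 7, 8:
  P  : -47  -81  -125  -179  -243  -317
  Δ  : -34  -44  -54  -64  -74
  Δ^2: -10  -10  -10  -10
  Δ^3: 0  0  0
  Δ^4: 0  0
  Δ^5: 0
The second differences are constant (-10) and nonzero, while all higher differences vanish, so the minimal degree is 2.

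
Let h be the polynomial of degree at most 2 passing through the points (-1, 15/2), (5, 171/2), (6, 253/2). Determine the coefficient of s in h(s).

Write h(s) = as^2 + bs + c. Substituting each data point gives a linear system:
  a - b + c = 15/2
  25a + 5b + c = 171/2
  36a + 6b + c = 253/2
Solving the system yields a = 4, b = -3, c = 1/2.
So h(s) = 4s^2 - 3s + 1/2.
The coefficient of s is -3.

-3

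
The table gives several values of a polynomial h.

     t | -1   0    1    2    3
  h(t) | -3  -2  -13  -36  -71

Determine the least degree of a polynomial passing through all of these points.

2

Forward differences of the values at t = -1, 0, 1, 2, 3:
  h  : -3  -2  -13  -36  -71
  Δ  : 1  -11  -23  -35
  Δ^2: -12  -12  -12
  Δ^3: 0  0
  Δ^4: 0
The second differences are constant (-12) and nonzero, while all higher differences vanish, so the minimal degree is 2.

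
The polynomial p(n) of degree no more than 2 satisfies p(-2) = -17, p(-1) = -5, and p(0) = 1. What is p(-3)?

Using the Lagrange interpolation formula with nodes -2, -1, 0:
  L_0(n) = (n + 1)n / 2
  L_1(n) = (n + 2)n / -1
  L_2(n) = (n + 2)(n + 1) / 2
Then p(n) = -17·L_0(n) - 5·L_1(n) + 1·L_2(n).
Expanding and collecting terms gives p(n) = -3n^2 + 3n + 1.
Evaluating at n = -3: p(-3) = -35.

-35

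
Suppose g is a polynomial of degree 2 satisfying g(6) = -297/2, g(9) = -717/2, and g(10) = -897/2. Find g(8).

-557/2

Write g(u) = au^2 + bu + c. Substituting each data point gives a linear system:
  36a + 6b + c = -297/2
  81a + 9b + c = -717/2
  100a + 10b + c = -897/2
Solving the system yields a = -5, b = 5, c = 3/2.
So g(u) = -5u^2 + 5u + 3/2.
Then g(8) = -557/2.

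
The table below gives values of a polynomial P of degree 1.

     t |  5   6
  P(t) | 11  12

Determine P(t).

P(t) = t + 6

Write P(t) = at + b. Substituting each data point gives a linear system:
  5a + b = 11
  6a + b = 12
Solving the system yields a = 1, b = 6.
So P(t) = t + 6.
Check: P(5) = 11. ✓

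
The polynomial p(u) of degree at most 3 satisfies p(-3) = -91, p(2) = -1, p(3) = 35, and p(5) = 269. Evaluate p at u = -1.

Using the Lagrange interpolation formula with nodes -3, 2, 3, 5:
  L_0(u) = (u - 2)(u - 3)(u - 5) / -240
  L_1(u) = (u + 3)(u - 3)(u - 5) / 15
  L_2(u) = (u + 3)(u - 2)(u - 5) / -12
  L_3(u) = (u + 3)(u - 2)(u - 3) / 48
Then p(u) = -91·L_0(u) - 1·L_1(u) + 35·L_2(u) + 269·L_3(u).
Expanding and collecting terms gives p(u) = 3u^3 - 3u^2 - 6u - 1.
Evaluating at u = -1: p(-1) = -1.

-1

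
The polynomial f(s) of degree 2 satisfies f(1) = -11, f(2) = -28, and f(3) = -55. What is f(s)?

f(s) = -5s^2 - 2s - 4

Using the Lagrange interpolation formula with nodes 1, 2, 3:
  L_0(s) = (s - 2)(s - 3) / 2
  L_1(s) = (s - 1)(s - 3) / -1
  L_2(s) = (s - 1)(s - 2) / 2
Then f(s) = -11·L_0(s) - 28·L_1(s) - 55·L_2(s).
Expanding and collecting terms gives f(s) = -5s² - 2s - 4.
Check: f(2) = -28. ✓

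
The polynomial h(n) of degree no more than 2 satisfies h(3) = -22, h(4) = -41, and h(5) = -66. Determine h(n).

Write h(n) = an^2 + bn + c. Substituting each data point gives a linear system:
  9a + 3b + c = -22
  16a + 4b + c = -41
  25a + 5b + c = -66
Solving the system yields a = -3, b = 2, c = -1.
So h(n) = -3n^2 + 2n - 1.
Check: h(5) = -66. ✓

h(n) = -3n^2 + 2n - 1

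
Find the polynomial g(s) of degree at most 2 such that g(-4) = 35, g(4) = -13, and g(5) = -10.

Write g(s) = as^2 + bs + c. Substituting each data point gives a linear system:
  16a - 4b + c = 35
  16a + 4b + c = -13
  25a + 5b + c = -10
Solving the system yields a = 1, b = -6, c = -5.
So g(s) = s² - 6s - 5.
Check: g(4) = -13. ✓

g(s) = s^2 - 6s - 5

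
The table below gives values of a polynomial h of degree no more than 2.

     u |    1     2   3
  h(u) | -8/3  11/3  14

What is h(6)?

Using the Lagrange interpolation formula with nodes 1, 2, 3:
  L_0(u) = (u - 2)(u - 3) / 2
  L_1(u) = (u - 1)(u - 3) / -1
  L_2(u) = (u - 1)(u - 2) / 2
Then h(u) = -8/3·L_0(u) + 11/3·L_1(u) + 14·L_2(u).
Expanding and collecting terms gives h(u) = 2u² + (1/3)u - 5.
Evaluating at u = 6: h(6) = 69.

69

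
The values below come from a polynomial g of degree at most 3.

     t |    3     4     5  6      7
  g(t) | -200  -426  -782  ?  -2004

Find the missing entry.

-1298

The 4 known points determine the degree-3 polynomial uniquely.
Write g(t) = at^3 + bt^2 + ct + d. Substituting each data point gives a linear system:
  27a + 9b + 3c + d = -200
  64a + 16b + 4c + d = -426
  125a + 25b + 5c + d = -782
  343a + 49b + 7c + d = -2004
Solving the system yields a = -5, b = -5, c = -6, d = -2.
So g(t) = -5t³ - 5t² - 6t - 2.
Then g(6) = -1298.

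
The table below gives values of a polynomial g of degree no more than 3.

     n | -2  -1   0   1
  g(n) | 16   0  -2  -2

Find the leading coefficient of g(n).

-2

Write g(n) = an^3 + bn^2 + cn + d. Substituting each data point gives a linear system:
  -8a + 4b - 2c + d = 16
  -a + b - c + d = 0
  d = -2
  a + b + c + d = -2
Solving the system yields a = -2, b = 1, c = 1, d = -2.
So g(n) = -2n³ + n² + n - 2.
The leading coefficient is -2.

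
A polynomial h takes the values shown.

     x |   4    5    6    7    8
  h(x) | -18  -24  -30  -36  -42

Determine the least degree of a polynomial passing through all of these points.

1

Forward differences of the values at x = 4, 5, 6, 7, 8:
  h  : -18  -24  -30  -36  -42
  Δ  : -6  -6  -6  -6
  Δ^2: 0  0  0
  Δ^3: 0  0
  Δ^4: 0
The first differences are constant (-6) and nonzero, while all higher differences vanish, so the minimal degree is 1.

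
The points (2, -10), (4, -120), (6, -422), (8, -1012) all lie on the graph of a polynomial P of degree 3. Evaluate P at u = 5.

-241

Using the Lagrange interpolation formula with nodes 2, 4, 6, 8:
  L_0(u) = (u - 4)(u - 6)(u - 8) / -48
  L_1(u) = (u - 2)(u - 6)(u - 8) / 16
  L_2(u) = (u - 2)(u - 4)(u - 8) / -16
  L_3(u) = (u - 2)(u - 4)(u - 6) / 48
Then P(u) = -10·L_0(u) - 120·L_1(u) - 422·L_2(u) - 1012·L_3(u).
Expanding and collecting terms gives P(u) = -2u^3 + u + 4.
Evaluating at u = 5: P(5) = -241.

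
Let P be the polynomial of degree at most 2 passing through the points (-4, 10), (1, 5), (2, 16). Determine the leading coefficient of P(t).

2

Write P(t) = at^2 + bt + c. Substituting each data point gives a linear system:
  16a - 4b + c = 10
  a + b + c = 5
  4a + 2b + c = 16
Solving the system yields a = 2, b = 5, c = -2.
So P(t) = 2t^2 + 5t - 2.
The leading coefficient is 2.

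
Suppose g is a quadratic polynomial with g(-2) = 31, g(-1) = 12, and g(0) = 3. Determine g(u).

Write g(u) = au^2 + bu + c. Substituting each data point gives a linear system:
  4a - 2b + c = 31
  a - b + c = 12
  c = 3
Solving the system yields a = 5, b = -4, c = 3.
So g(u) = 5u^2 - 4u + 3.
Check: g(0) = 3. ✓

g(u) = 5u^2 - 4u + 3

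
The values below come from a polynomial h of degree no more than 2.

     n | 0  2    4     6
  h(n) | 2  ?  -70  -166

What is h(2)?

On equispaced nodes a degree-2 polynomial has vanishing third forward difference, so
  - h(0) + 3·h(2) - 3·h(4) + h(6) = 0.
Substituting the known values and solving for h(2):
  3·h(2) = -42
  h(2) = -14.

-14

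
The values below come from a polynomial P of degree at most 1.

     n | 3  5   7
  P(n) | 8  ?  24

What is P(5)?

16

On equispaced nodes a degree-1 polynomial has vanishing second forward difference, so
  P(3) - 2·P(5) + P(7) = 0.
Substituting the known values and solving for P(5):
  -2·P(5) = -32
  P(5) = 16.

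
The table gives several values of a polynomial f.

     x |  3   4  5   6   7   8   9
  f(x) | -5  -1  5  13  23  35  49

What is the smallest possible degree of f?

2

Forward differences of the values at x = 3, 4, 5, 6, 7, 8, 9:
  f  : -5  -1  5  13  23  35  49
  Δ  : 4  6  8  10  12  14
  Δ^2: 2  2  2  2  2
  Δ^3: 0  0  0  0
  Δ^4: 0  0  0
  Δ^5: 0  0
  Δ^6: 0
The second differences are constant (2) and nonzero, while all higher differences vanish, so the minimal degree is 2.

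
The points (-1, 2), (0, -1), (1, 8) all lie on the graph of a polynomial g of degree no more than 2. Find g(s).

g(s) = 6s^2 + 3s - 1

Write g(s) = as^2 + bs + c. Substituting each data point gives a linear system:
  a - b + c = 2
  c = -1
  a + b + c = 8
Solving the system yields a = 6, b = 3, c = -1.
So g(s) = 6s^2 + 3s - 1.
Check: g(0) = -1. ✓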